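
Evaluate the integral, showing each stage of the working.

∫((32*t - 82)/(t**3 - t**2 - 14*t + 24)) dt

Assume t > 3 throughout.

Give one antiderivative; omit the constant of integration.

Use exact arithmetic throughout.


Step 1. Decompose ∫((32*t - 82)/(t**3 - t**2 - 14*t + 24)) dt by partial fractions, (32*t - 82)/(t**3 - t**2 - 14*t + 24) = -5/(t + 4) + 3/(t - 2) + 2/(t - 3): now ∫(2/(t - 3)) dt + ∫(3/(t - 2)) dt + ∫(-5/(t + 4)) dt.
Step 2. Evaluate the standard form [assuming t > 2]: now 3*log(t - 2) + ∫(2/(t - 3)) dt + ∫(-5/(t + 4)) dt.
Step 3. Evaluate the standard form [assuming t > -4]: now 3*log(t - 2) - 5*log(t + 4) + ∫(2/(t - 3)) dt.
Step 4. Evaluate the standard form [assuming t > 3]: now 2*log(t - 3) + 3*log(t - 2) - 5*log(t + 4).
Answer: 2*log(t - 3) + 3*log(t - 2) - 5*log(t + 4).


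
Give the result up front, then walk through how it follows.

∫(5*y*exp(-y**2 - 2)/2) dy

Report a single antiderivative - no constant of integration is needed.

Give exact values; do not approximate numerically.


The answer is -5*exp(-y**2 - 2)/4.
Step 1. Substitute u = y**2 + 2, turning ∫(5*y*exp(-y**2 - 2)/2) dy into ∫(5*exp(-u)/4) du: now ∫(5*exp(-u)/4) du.
Step 2. Evaluate the standard form: now -5*exp(-u)/4.
Step 3. Substitute back u = y**2 + 2: now -5*exp(-y**2 - 2)/4.
Answer: -5*exp(-y**2 - 2)/4.


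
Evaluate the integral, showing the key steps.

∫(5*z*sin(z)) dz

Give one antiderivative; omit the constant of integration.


Step 1. Integrate ∫(5*z*sin(z)) dz by parts with u = z, dv = (5*sin(z)) dz, so v = -5*cos(z): now -5*z*cos(z) + ∫(5*cos(z)) dz.
Step 2. Evaluate the standard form: now -5*z*cos(z) + 5*sin(z).
Answer: -5*z*cos(z) + 5*sin(z).


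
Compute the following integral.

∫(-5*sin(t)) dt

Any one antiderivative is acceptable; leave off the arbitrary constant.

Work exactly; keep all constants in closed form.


Answer: 5*cos(t).


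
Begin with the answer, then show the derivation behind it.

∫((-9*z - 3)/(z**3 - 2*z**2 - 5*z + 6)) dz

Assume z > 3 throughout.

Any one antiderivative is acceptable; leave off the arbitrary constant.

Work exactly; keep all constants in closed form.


The answer is -3*log(z - 3) + 2*log(z - 1) + log(z + 2).
Step 1. Decompose ∫((-9*z - 3)/(z**3 - 2*z**2 - 5*z + 6)) dz by partial fractions, (-9*z - 3)/(z**3 - 2*z**2 - 5*z + 6) = 1/(z + 2) + 2/(z - 1) - 3/(z - 3): now ∫(-3/(z - 3)) dz + ∫(2/(z - 1)) dz + ∫(1/(z + 2)) dz.
Step 2. Evaluate the standard form [assuming z > 3]: now -3*log(z - 3) + ∫(2/(z - 1)) dz + ∫(1/(z + 2)) dz.
Step 3. Evaluate the standard form [assuming z > 1]: now -3*log(z - 3) + 2*log(z - 1) + ∫(1/(z + 2)) dz.
Step 4. Evaluate the standard form [assuming z > -2]: now -3*log(z - 3) + 2*log(z - 1) + log(z + 2).
Answer: -3*log(z - 3) + 2*log(z - 1) + log(z + 2).


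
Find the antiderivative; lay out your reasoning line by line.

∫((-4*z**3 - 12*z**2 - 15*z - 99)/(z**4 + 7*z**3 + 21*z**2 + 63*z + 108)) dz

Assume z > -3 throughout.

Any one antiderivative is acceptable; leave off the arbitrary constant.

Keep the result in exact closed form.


Step 1. Decompose ∫((-4*z**3 - 12*z**2 - 15*z - 99)/(z**4 + 7*z**3 + 21*z**2 + 63*z + 108)) dz by partial fractions, (-4*z**3 - 12*z**2 - 15*z - 99)/(z**4 + 7*z**3 + 21*z**2 + 63*z + 108) = 3/(z**2 + 9) - 1/(z + 4) - 3/(z + 3): now ∫(-3/(z + 3)) dz + ∫(-1/(z + 4)) dz + ∫(3/(z**2 + 9)) dz.
Step 2. Evaluate the standard form [assuming z > -3]: now -3*log(z + 3) + ∫(-1/(z + 4)) dz + ∫(3/(z**2 + 9)) dz.
Step 3. Evaluate the standard form [assuming z > -4]: now -3*log(z + 3) - log(z + 4) + ∫(3/(z**2 + 9)) dz.
Step 4. Evaluate the standard form: now -3*log(z + 3) - log(z + 4) + atan(z/3).
Answer: -3*log(z + 3) - log(z + 4) + atan(z/3).


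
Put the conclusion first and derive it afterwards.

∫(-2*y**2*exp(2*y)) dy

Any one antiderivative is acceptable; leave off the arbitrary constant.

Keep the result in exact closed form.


The answer is -y**2*exp(2*y) + y*exp(2*y) - exp(2*y)/2.
Step 1. Integrate ∫(-2*y**2*exp(2*y)) dy by parts with u = y**2, dv = (-2*exp(2*y)) dy, so v = -exp(2*y): now -y**2*exp(2*y) + ∫(2*y*exp(2*y)) dy.
Step 2. Integrate ∫(2*y*exp(2*y)) dy by parts with u = y, dv = (2*exp(2*y)) dy, so v = exp(2*y): now -y**2*exp(2*y) + y*exp(2*y) + ∫(-exp(2*y)) dy.
Step 3. Evaluate the standard form: now -y**2*exp(2*y) + y*exp(2*y) - exp(2*y)/2.
Answer: -y**2*exp(2*y) + y*exp(2*y) - exp(2*y)/2.


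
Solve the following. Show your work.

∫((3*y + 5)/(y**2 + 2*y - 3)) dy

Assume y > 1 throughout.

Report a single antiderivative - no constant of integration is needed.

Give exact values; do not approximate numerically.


Step 1. Decompose ∫((3*y + 5)/(y**2 + 2*y - 3)) dy by partial fractions, (3*y + 5)/(y**2 + 2*y - 3) = 1/(y + 3) + 2/(y - 1): now ∫(2/(y - 1)) dy + ∫(1/(y + 3)) dy.
Step 2. Evaluate the standard form [assuming y > -3]: now log(y + 3) + ∫(2/(y - 1)) dy.
Step 3. Evaluate the standard form [assuming y > 1]: now 2*log(y - 1) + log(y + 3).
Answer: 2*log(y - 1) + log(y + 3).


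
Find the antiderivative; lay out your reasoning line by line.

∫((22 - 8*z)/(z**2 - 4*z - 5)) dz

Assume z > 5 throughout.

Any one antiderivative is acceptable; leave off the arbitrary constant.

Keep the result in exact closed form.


Step 1. Decompose ∫((22 - 8*z)/(z**2 - 4*z - 5)) dz by partial fractions, (22 - 8*z)/(z**2 - 4*z - 5) = -5/(z + 1) - 3/(z - 5): now ∫(-3/(z - 5)) dz + ∫(-5/(z + 1)) dz.
Step 2. Evaluate the standard form [assuming z > -1]: now -5*log(z + 1) + ∫(-3/(z - 5)) dz.
Step 3. Evaluate the standard form [assuming z > 5]: now -3*log(z - 5) - 5*log(z + 1).
Answer: -3*log(z - 5) - 5*log(z + 1).


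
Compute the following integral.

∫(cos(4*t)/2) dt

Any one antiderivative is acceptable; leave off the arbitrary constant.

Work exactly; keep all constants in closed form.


Answer: sin(4*t)/8.


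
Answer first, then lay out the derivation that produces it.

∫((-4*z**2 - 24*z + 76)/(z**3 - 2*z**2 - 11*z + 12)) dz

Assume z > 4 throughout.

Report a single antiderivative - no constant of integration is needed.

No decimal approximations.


The answer is -4*log(z - 4) - 4*log(z - 1) + 4*log(z + 3).
Step 1. Decompose ∫((-4*z**2 - 24*z + 76)/(z**3 - 2*z**2 - 11*z + 12)) dz by partial fractions, (-4*z**2 - 24*z + 76)/(z**3 - 2*z**2 - 11*z + 12) = 4/(z + 3) - 4/(z - 1) - 4/(z - 4): now ∫(-4/(z - 4)) dz + ∫(-4/(z - 1)) dz + ∫(4/(z + 3)) dz.
Step 2. Evaluate the standard form [assuming z > -3]: now 4*log(z + 3) + ∫(-4/(z - 4)) dz + ∫(-4/(z - 1)) dz.
Step 3. Evaluate the standard form [assuming z > 4]: now -4*log(z - 4) + 4*log(z + 3) + ∫(-4/(z - 1)) dz.
Step 4. Evaluate the standard form [assuming z > 1]: now -4*log(z - 4) - 4*log(z - 1) + 4*log(z + 3).
Answer: -4*log(z - 4) - 4*log(z - 1) + 4*log(z + 3).


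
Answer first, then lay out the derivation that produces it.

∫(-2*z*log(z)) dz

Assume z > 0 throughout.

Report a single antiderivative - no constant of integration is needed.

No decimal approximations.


The answer is -z**2*log(z) + z**2/2.
Step 1. Integrate ∫(-2*z*log(z)) dz by parts with u = log(z), dv = (-2*z) dz, so v = -z**2 [assuming z > 0]: now -z**2*log(z) + ∫(z) dz.
Step 2. Evaluate the standard form: now -z**2*log(z) + z**2/2.
Answer: -z**2*log(z) + z**2/2.


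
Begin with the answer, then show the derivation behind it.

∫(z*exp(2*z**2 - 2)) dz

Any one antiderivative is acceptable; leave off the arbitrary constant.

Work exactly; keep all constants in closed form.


The answer is exp(2*z**2 - 2)/4.
Step 1. Substitute u = z**2 - 1, turning ∫(z*exp(2*z**2 - 2)) dz into ∫(exp(2*u)/2) du: now ∫(exp(2*u)/2) du.
Step 2. Evaluate the standard form: now exp(2*u)/4.
Step 3. Substitute back u = z**2 - 1: now exp(2*z**2 - 2)/4.
Answer: exp(2*z**2 - 2)/4.


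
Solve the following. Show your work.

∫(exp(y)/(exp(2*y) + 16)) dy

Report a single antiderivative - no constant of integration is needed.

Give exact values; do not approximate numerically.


Step 1. Substitute u = exp(y), turning ∫(exp(y)/(exp(2*y) + 16)) dy into ∫(1/(u**2 + 16)) du: now ∫(1/(u**2 + 16)) du.
Step 2. Evaluate the standard form: now atan(u/4)/4.
Step 3. Substitute back u = exp(y): now atan(exp(y)/4)/4.
Answer: atan(exp(y)/4)/4.


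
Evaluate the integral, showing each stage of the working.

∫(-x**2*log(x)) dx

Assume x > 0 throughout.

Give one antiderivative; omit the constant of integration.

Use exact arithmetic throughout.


Step 1. Integrate ∫(-x**2*log(x)) dx by parts with u = log(x), dv = (-x**2) dx, so v = -x**3/3 [assuming x > 0]: now -x**3*log(x)/3 + ∫(x**2/3) dx.
Step 2. Evaluate the standard form: now -x**3*log(x)/3 + x**3/9.
Answer: -x**3*log(x)/3 + x**3/9.


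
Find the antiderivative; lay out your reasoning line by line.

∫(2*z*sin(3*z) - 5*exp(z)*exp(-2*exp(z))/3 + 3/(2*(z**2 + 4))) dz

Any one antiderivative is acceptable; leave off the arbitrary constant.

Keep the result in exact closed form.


Step 1. Rewrite: now ∫(2*z*sin(3*z)) dz + ∫(-5*exp(z)*exp(-2*exp(z))/3) dz + ∫(3/(2*(z**2 + 4))) dz.
Step 2. Integrate ∫(2*z*sin(3*z)) dz by parts with u = z, dv = (2*sin(3*z)) dz, so v = -2*cos(3*z)/3: now -2*z*cos(3*z)/3 + ∫(-5*exp(z)*exp(-2*exp(z))/3) dz + ∫(3/(2*(z**2 + 4))) dz + ∫(2*cos(3*z)/3) dz.
Step 3. Evaluate the standard form: now -2*z*cos(3*z)/3 + 2*sin(3*z)/9 + ∫(-5*exp(z)*exp(-2*exp(z))/3) dz + ∫(3/(2*(z**2 + 4))) dz.
Step 4. Evaluate the standard form: now -2*z*cos(3*z)/3 + 2*sin(3*z)/9 + 3*atan(z/2)/4 + ∫(-5*exp(z)*exp(-2*exp(z))/3) dz.
Step 5. Substitute u = exp(z), turning ∫(-5*exp(z)*exp(-2*exp(z))/3) dz into ∫(-5*exp(-2*u)/3) du: now -2*z*cos(3*z)/3 + 2*sin(3*z)/9 + 3*atan(z/2)/4 + ∫(-5*exp(-2*u)/3) du.
Step 6. Evaluate the standard form: now -2*z*cos(3*z)/3 + 2*sin(3*z)/9 + 3*atan(z/2)/4 + 5*exp(-2*u)/6.
Step 7. Substitute back u = exp(z): now -2*z*cos(3*z)/3 + 2*sin(3*z)/9 + 3*atan(z/2)/4 + 5*exp(-2*exp(z))/6.
Answer: -2*z*cos(3*z)/3 + 2*sin(3*z)/9 + 3*atan(z/2)/4 + 5*exp(-2*exp(z))/6.


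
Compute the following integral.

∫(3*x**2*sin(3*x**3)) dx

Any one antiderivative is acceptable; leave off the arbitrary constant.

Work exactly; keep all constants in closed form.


Answer: -cos(3*x**3)/3.


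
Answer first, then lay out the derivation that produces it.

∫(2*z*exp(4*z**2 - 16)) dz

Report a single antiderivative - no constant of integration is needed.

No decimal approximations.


The answer is exp(4*z**2 - 16)/4.
Step 1. Substitute u = z**2 - 4, turning ∫(2*z*exp(4*z**2 - 16)) dz into ∫(exp(4*u)) du: now ∫(exp(4*u)) du.
Step 2. Evaluate the standard form: now exp(4*u)/4.
Step 3. Substitute back u = z**2 - 4: now exp(4*z**2 - 16)/4.
Answer: exp(4*z**2 - 16)/4.


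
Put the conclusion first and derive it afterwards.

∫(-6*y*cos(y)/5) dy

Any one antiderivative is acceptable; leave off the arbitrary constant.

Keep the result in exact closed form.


The answer is -6*y*sin(y)/5 - 6*cos(y)/5.
Step 1. Integrate ∫(-6*y*cos(y)/5) dy by parts with u = y, dv = (-6*cos(y)/5) dy, so v = -6*sin(y)/5: now -6*y*sin(y)/5 + ∫(6*sin(y)/5) dy.
Step 2. Evaluate the standard form: now -6*y*sin(y)/5 - 6*cos(y)/5.
Answer: -6*y*sin(y)/5 - 6*cos(y)/5.


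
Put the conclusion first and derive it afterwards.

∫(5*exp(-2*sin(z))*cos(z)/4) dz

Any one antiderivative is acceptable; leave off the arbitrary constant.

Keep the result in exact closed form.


The answer is -5*exp(-2*sin(z))/8.
Step 1. Substitute u = sin(z), turning ∫(5*exp(-2*sin(z))*cos(z)/4) dz into ∫(5*exp(-2*u)/4) du: now ∫(5*exp(-2*u)/4) du.
Step 2. Evaluate the standard form: now -5*exp(-2*u)/8.
Step 3. Substitute back u = sin(z): now -5*exp(-2*sin(z))/8.
Answer: -5*exp(-2*sin(z))/8.


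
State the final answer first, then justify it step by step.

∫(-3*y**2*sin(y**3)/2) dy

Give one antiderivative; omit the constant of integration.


The answer is cos(y**3)/2.
Step 1. Substitute u = y**3, turning ∫(-3*y**2*sin(y**3)/2) dy into ∫(-sin(u)/2) du: now ∫(-sin(u)/2) du.
Step 2. Evaluate the standard form: now cos(u)/2.
Step 3. Substitute back u = y**3: now cos(y**3)/2.
Answer: cos(y**3)/2.


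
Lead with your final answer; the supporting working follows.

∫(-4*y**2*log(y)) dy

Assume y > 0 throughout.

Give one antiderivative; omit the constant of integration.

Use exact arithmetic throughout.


The answer is -4*y**3*log(y)/3 + 4*y**3/9.
Step 1. Integrate ∫(-4*y**2*log(y)) dy by parts with u = log(y), dv = (-4*y**2) dy, so v = -4*y**3/3 [assuming y > 0]: now -4*y**3*log(y)/3 + ∫(4*y**2/3) dy.
Step 2. Evaluate the standard form: now -4*y**3*log(y)/3 + 4*y**3/9.
Answer: -4*y**3*log(y)/3 + 4*y**3/9.


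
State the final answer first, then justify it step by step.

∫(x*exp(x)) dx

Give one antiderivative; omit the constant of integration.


The answer is x*exp(x) - exp(x).
Step 1. Integrate ∫(x*exp(x)) dx by parts with u = x, dv = (exp(x)) dx, so v = exp(x): now x*exp(x) + ∫(-exp(x)) dx.
Step 2. Evaluate the standard form: now x*exp(x) - exp(x).
Answer: x*exp(x) - exp(x).


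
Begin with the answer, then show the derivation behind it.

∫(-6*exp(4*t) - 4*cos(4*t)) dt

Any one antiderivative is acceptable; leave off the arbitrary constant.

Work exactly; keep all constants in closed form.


The answer is -3*exp(4*t)/2 - sin(4*t).
Step 1. Rewrite: now ∫(-6*exp(4*t)) dt + ∫(-4*cos(4*t)) dt.
Step 2. Evaluate the standard form: now -3*exp(4*t)/2 + ∫(-4*cos(4*t)) dt.
Step 3. Evaluate the standard form: now -3*exp(4*t)/2 - sin(4*t).
Answer: -3*exp(4*t)/2 - sin(4*t).


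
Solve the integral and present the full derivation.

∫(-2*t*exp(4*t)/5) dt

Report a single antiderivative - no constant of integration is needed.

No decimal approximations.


Step 1. Integrate ∫(-2*t*exp(4*t)/5) dt by parts with u = t, dv = (-2*exp(4*t)/5) dt, so v = -exp(4*t)/10: now -t*exp(4*t)/10 + ∫(exp(4*t)/10) dt.
Step 2. Evaluate the standard form: now -t*exp(4*t)/10 + exp(4*t)/40.
Answer: -t*exp(4*t)/10 + exp(4*t)/40.


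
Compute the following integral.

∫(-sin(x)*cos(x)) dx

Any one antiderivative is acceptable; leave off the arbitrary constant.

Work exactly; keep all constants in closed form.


Answer: -sin(x)**2/2.


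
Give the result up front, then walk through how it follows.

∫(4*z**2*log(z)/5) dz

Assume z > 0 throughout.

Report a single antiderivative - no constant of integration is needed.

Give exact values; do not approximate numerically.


The answer is 4*z**3*log(z)/15 - 4*z**3/45.
Step 1. Integrate ∫(4*z**2*log(z)/5) dz by parts with u = log(z), dv = (4*z**2/5) dz, so v = 4*z**3/15 [assuming z > 0]: now 4*z**3*log(z)/15 + ∫(-4*z**2/15) dz.
Step 2. Evaluate the standard form: now 4*z**3*log(z)/15 - 4*z**3/45.
Answer: 4*z**3*log(z)/15 - 4*z**3/45.


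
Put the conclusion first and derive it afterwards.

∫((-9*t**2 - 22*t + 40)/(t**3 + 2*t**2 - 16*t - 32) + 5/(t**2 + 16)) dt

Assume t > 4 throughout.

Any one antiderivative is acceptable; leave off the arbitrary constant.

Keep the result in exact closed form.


The answer is -4*log(t - 4) - 4*log(t + 2) - log(t + 4) + 5*atan(t/4)/4.
Step 1. Rewrite: now ∫((-9*t**2 - 22*t + 40)/(t**3 + 2*t**2 - 16*t - 32)) dt + ∫(5/(t**2 + 16)) dt.
Step 2. Evaluate the standard form: now 5*atan(t/4)/4 + ∫((-9*t**2 - 22*t + 40)/(t**3 + 2*t**2 - 16*t - 32)) dt.
Step 3. Decompose ∫((-9*t**2 - 22*t + 40)/(t**3 + 2*t**2 - 16*t - 32)) dt by partial fractions, (-9*t**2 - 22*t + 40)/(t**3 + 2*t**2 - 16*t - 32) = -1/(t + 4) - 4/(t + 2) - 4/(t - 4): now 5*atan(t/4)/4 + ∫(-4/(t - 4)) dt + ∫(-4/(t + 2)) dt + ∫(-1/(t + 4)) dt.
Step 4. Evaluate the standard form [assuming t > -4]: now -log(t + 4) + 5*atan(t/4)/4 + ∫(-4/(t - 4)) dt + ∫(-4/(t + 2)) dt.
Step 5. Evaluate the standard form [assuming t > 4]: now -4*log(t - 4) - log(t + 4) + 5*atan(t/4)/4 + ∫(-4/(t + 2)) dt.
Step 6. Evaluate the standard form [assuming t > -2]: now -4*log(t - 4) - 4*log(t + 2) - log(t + 4) + 5*atan(t/4)/4.
Answer: -4*log(t - 4) - 4*log(t + 2) - log(t + 4) + 5*atan(t/4)/4.


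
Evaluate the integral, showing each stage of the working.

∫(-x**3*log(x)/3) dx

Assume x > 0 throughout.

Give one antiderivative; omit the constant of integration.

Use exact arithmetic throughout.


Step 1. Integrate ∫(-x**3*log(x)/3) dx by parts with u = log(x), dv = (-x**3/3) dx, so v = -x**4/12 [assuming x > 0]: now -x**4*log(x)/12 + ∫(x**3/12) dx.
Step 2. Evaluate the standard form: now -x**4*log(x)/12 + x**4/48.
Answer: -x**4*log(x)/12 + x**4/48.


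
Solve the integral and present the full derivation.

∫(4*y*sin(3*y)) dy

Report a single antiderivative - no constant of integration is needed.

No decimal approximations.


Step 1. Integrate ∫(4*y*sin(3*y)) dy by parts with u = y, dv = (4*sin(3*y)) dy, so v = -4*cos(3*y)/3: now -4*y*cos(3*y)/3 + ∫(4*cos(3*y)/3) dy.
Step 2. Evaluate the standard form: now -4*y*cos(3*y)/3 + 4*sin(3*y)/9.
Answer: -4*y*cos(3*y)/3 + 4*sin(3*y)/9.


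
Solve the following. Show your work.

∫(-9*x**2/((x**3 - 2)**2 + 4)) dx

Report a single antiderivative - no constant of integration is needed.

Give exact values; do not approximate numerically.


Step 1. Substitute u = x**3 - 2, turning ∫(-9*x**2/((x**3 - 2)**2 + 4)) dx into ∫(-3/(u**2 + 4)) du: now ∫(-3/(u**2 + 4)) du.
Step 2. Evaluate the standard form: now -3*atan(u/2)/2.
Step 3. Substitute back u = x**3 - 2: now -3*atan(x**3/2 - 1)/2.
Answer: -3*atan(x**3/2 - 1)/2.


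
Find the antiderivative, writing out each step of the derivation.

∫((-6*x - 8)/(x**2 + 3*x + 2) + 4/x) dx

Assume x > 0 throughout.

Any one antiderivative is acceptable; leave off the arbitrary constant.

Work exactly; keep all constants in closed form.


Step 1. Rewrite: now ∫(4/x) dx + ∫((-6*x - 8)/(x**2 + 3*x + 2)) dx.
Step 2. Decompose ∫((-6*x - 8)/(x**2 + 3*x + 2)) dx by partial fractions, (-6*x - 8)/(x**2 + 3*x + 2) = -4/(x + 2) - 2/(x + 1): now ∫(4/x) dx + ∫(-2/(x + 1)) dx + ∫(-4/(x + 2)) dx.
Step 3. Evaluate the standard form [assuming x > -2]: now -4*log(x + 2) + ∫(4/x) dx + ∫(-2/(x + 1)) dx.
Step 4. Evaluate the standard form [assuming x > -1]: now -2*log(x + 1) - 4*log(x + 2) + ∫(4/x) dx.
Step 5. Evaluate the standard form [assuming x > 0]: now 4*log(x) - 2*log(x + 1) - 4*log(x + 2).
Answer: 4*log(x) - 2*log(x + 1) - 4*log(x + 2).


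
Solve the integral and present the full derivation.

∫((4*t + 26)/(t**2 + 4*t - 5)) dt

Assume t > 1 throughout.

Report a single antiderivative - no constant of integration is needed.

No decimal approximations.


Step 1. Decompose ∫((4*t + 26)/(t**2 + 4*t - 5)) dt by partial fractions, (4*t + 26)/(t**2 + 4*t - 5) = -1/(t + 5) + 5/(t - 1): now ∫(5/(t - 1)) dt + ∫(-1/(t + 5)) dt.
Step 2. Evaluate the standard form [assuming t > 1]: now 5*log(t - 1) + ∫(-1/(t + 5)) dt.
Step 3. Evaluate the standard form [assuming t > -5]: now 5*log(t - 1) - log(t + 5).
Answer: 5*log(t - 1) - log(t + 5).


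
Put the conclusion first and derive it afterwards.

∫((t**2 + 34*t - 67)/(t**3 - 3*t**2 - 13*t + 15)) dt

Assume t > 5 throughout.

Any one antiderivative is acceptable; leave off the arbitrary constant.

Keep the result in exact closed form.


The answer is 4*log(t - 5) + 2*log(t - 1) - 5*log(t + 3).
Step 1. Decompose ∫((t**2 + 34*t - 67)/(t**3 - 3*t**2 - 13*t + 15)) dt by partial fractions, (t**2 + 34*t - 67)/(t**3 - 3*t**2 - 13*t + 15) = -5/(t + 3) + 2/(t - 1) + 4/(t - 5): now ∫(4/(t - 5)) dt + ∫(2/(t - 1)) dt + ∫(-5/(t + 3)) dt.
Step 2. Evaluate the standard form [assuming t > 5]: now 4*log(t - 5) + ∫(2/(t - 1)) dt + ∫(-5/(t + 3)) dt.
Step 3. Evaluate the standard form [assuming t > -3]: now 4*log(t - 5) - 5*log(t + 3) + ∫(2/(t - 1)) dt.
Step 4. Evaluate the standard form [assuming t > 1]: now 4*log(t - 5) + 2*log(t - 1) - 5*log(t + 3).
Answer: 4*log(t - 5) + 2*log(t - 1) - 5*log(t + 3).


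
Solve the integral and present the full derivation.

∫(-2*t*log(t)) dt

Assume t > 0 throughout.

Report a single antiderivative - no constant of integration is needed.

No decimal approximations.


Step 1. Integrate ∫(-2*t*log(t)) dt by parts with u = log(t), dv = (-2*t) dt, so v = -t**2 [assuming t > 0]: now -t**2*log(t) + ∫(t) dt.
Step 2. Evaluate the standard form: now -t**2*log(t) + t**2/2.
Answer: -t**2*log(t) + t**2/2.


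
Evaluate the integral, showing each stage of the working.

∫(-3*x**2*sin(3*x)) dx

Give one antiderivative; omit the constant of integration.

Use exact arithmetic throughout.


Step 1. Integrate ∫(-3*x**2*sin(3*x)) dx by parts with u = x**2, dv = (-3*sin(3*x)) dx, so v = cos(3*x): now x**2*cos(3*x) + ∫(-2*x*cos(3*x)) dx.
Step 2. Integrate ∫(-2*x*cos(3*x)) dx by parts with u = x, dv = (-2*cos(3*x)) dx, so v = -2*sin(3*x)/3: now x**2*cos(3*x) - 2*x*sin(3*x)/3 + ∫(2*sin(3*x)/3) dx.
Step 3. Evaluate the standard form: now x**2*cos(3*x) - 2*x*sin(3*x)/3 - 2*cos(3*x)/9.
Answer: x**2*cos(3*x) - 2*x*sin(3*x)/3 - 2*cos(3*x)/9.


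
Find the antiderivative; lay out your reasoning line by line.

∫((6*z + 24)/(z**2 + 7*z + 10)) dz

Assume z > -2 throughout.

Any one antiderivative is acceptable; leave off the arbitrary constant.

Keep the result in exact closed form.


Step 1. Decompose ∫((6*z + 24)/(z**2 + 7*z + 10)) dz by partial fractions, (6*z + 24)/(z**2 + 7*z + 10) = 2/(z + 5) + 4/(z + 2): now ∫(4/(z + 2)) dz + ∫(2/(z + 5)) dz.
Step 2. Evaluate the standard form [assuming z > -2]: now 4*log(z + 2) + ∫(2/(z + 5)) dz.
Step 3. Evaluate the standard form [assuming z > -5]: now 4*log(z + 2) + 2*log(z + 5).
Answer: 4*log(z + 2) + 2*log(z + 5).


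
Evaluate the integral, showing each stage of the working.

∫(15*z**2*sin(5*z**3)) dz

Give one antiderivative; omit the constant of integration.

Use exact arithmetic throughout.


Step 1. Substitute u = z**3, turning ∫(15*z**2*sin(5*z**3)) dz into ∫(5*sin(5*u)) du: now ∫(5*sin(5*u)) du.
Step 2. Evaluate the standard form: now -cos(5*u).
Step 3. Substitute back u = z**3: now -cos(5*z**3).
Answer: -cos(5*z**3).


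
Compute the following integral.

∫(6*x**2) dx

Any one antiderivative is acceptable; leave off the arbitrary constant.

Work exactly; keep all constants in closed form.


Answer: 2*x**3.


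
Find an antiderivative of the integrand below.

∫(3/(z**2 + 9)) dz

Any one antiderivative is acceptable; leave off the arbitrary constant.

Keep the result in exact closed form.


Answer: atan(z/3).


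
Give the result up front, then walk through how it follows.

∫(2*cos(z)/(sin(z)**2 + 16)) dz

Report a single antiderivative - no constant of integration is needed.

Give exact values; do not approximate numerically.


The answer is atan(sin(z)/4)/2.
Step 1. Substitute u = sin(z), turning ∫(2*cos(z)/(sin(z)**2 + 16)) dz into ∫(2/(u**2 + 16)) du: now ∫(2/(u**2 + 16)) du.
Step 2. Evaluate the standard form: now atan(u/4)/2.
Step 3. Substitute back u = sin(z): now atan(sin(z)/4)/2.
Answer: atan(sin(z)/4)/2.


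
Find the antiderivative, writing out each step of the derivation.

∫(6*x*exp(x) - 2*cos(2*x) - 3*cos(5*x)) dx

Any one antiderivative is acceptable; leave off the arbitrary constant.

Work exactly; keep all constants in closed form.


Step 1. Rewrite: now ∫(6*x*exp(x)) dx + ∫(-2*cos(2*x)) dx + ∫(-3*cos(5*x)) dx.
Step 2. Integrate ∫(6*x*exp(x)) dx by parts with u = x, dv = (6*exp(x)) dx, so v = 6*exp(x): now 6*x*exp(x) + ∫(-6*exp(x)) dx + ∫(-2*cos(2*x)) dx + ∫(-3*cos(5*x)) dx.
Step 3. Evaluate the standard form: now 6*x*exp(x) - 6*exp(x) + ∫(-2*cos(2*x)) dx + ∫(-3*cos(5*x)) dx.
Step 4. Evaluate the standard form: now 6*x*exp(x) - 6*exp(x) - sin(2*x) + ∫(-3*cos(5*x)) dx.
Step 5. Evaluate the standard form: now 6*x*exp(x) - 6*exp(x) - sin(2*x) - 3*sin(5*x)/5.
Answer: 6*x*exp(x) - 6*exp(x) - sin(2*x) - 3*sin(5*x)/5.


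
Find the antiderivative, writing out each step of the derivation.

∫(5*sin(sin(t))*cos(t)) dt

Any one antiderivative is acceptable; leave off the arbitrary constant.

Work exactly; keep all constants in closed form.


Step 1. Substitute u = sin(t), turning ∫(5*sin(sin(t))*cos(t)) dt into ∫(5*sin(u)) du: now ∫(5*sin(u)) du.
Step 2. Evaluate the standard form: now -5*cos(u).
Step 3. Substitute back u = sin(t): now -5*cos(sin(t)).
Answer: -5*cos(sin(t)).


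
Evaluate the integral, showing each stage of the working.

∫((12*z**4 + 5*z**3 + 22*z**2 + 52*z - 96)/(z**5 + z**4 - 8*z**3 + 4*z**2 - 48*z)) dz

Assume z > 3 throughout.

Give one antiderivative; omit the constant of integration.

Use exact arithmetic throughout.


Step 1. Decompose ∫((12*z**4 + 5*z**3 + 22*z**2 + 52*z - 96)/(z**5 + z**4 - 8*z**3 + 4*z**2 - 48*z)) dz by partial fractions, (12*z**4 + 5*z**3 + 22*z**2 + 52*z - 96)/(z**5 + z**4 - 8*z**3 + 4*z**2 - 48*z) = -2/(z**2 + 4) + 5/(z + 4) + 5/(z - 3) + 2/z: now ∫(2/z) dz + ∫(5/(z - 3)) dz + ∫(5/(z + 4)) dz + ∫(-2/(z**2 + 4)) dz.
Step 2. Evaluate the standard form [assuming z > -4]: now 5*log(z + 4) + ∫(2/z) dz + ∫(5/(z - 3)) dz + ∫(-2/(z**2 + 4)) dz.
Step 3. Evaluate the standard form [assuming z > 0]: now 2*log(z) + 5*log(z + 4) + ∫(5/(z - 3)) dz + ∫(-2/(z**2 + 4)) dz.
Step 4. Evaluate the standard form [assuming z > 3]: now 2*log(z) + 5*log(z - 3) + 5*log(z + 4) + ∫(-2/(z**2 + 4)) dz.
Step 5. Evaluate the standard form: now 2*log(z) + 5*log(z - 3) + 5*log(z + 4) - atan(z/2).
Answer: 2*log(z) + 5*log(z - 3) + 5*log(z + 4) - atan(z/2).


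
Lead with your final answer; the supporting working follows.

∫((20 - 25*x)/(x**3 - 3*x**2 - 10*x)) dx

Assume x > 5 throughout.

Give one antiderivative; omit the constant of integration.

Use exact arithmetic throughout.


The answer is -2*log(x) - 3*log(x - 5) + 5*log(x + 2).
Step 1. Decompose ∫((20 - 25*x)/(x**3 - 3*x**2 - 10*x)) dx by partial fractions, (20 - 25*x)/(x**3 - 3*x**2 - 10*x) = 5/(x + 2) - 3/(x - 5) - 2/x: now ∫(-2/x) dx + ∫(-3/(x - 5)) dx + ∫(5/(x + 2)) dx.
Step 2. Evaluate the standard form [assuming x > 5]: now -3*log(x - 5) + ∫(-2/x) dx + ∫(5/(x + 2)) dx.
Step 3. Evaluate the standard form [assuming x > -2]: now -3*log(x - 5) + 5*log(x + 2) + ∫(-2/x) dx.
Step 4. Evaluate the standard form [assuming x > 0]: now -2*log(x) - 3*log(x - 5) + 5*log(x + 2).
Answer: -2*log(x) - 3*log(x - 5) + 5*log(x + 2).


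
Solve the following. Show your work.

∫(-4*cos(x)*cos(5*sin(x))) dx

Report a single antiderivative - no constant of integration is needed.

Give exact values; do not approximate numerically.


Step 1. Substitute u = sin(x), turning ∫(-4*cos(x)*cos(5*sin(x))) dx into ∫(-4*cos(5*u)) du: now ∫(-4*cos(5*u)) du.
Step 2. Evaluate the standard form: now -4*sin(5*u)/5.
Step 3. Substitute back u = sin(x): now -4*sin(5*sin(x))/5.
Answer: -4*sin(5*sin(x))/5.


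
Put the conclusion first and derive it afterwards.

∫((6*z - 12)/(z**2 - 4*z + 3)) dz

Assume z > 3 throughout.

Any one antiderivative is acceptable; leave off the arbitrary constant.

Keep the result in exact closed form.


The answer is 3*log(z - 3) + 3*log(z - 1).
Step 1. Decompose ∫((6*z - 12)/(z**2 - 4*z + 3)) dz by partial fractions, (6*z - 12)/(z**2 - 4*z + 3) = 3/(z - 1) + 3/(z - 3): now ∫(3/(z - 3)) dz + ∫(3/(z - 1)) dz.
Step 2. Evaluate the standard form [assuming z > 3]: now 3*log(z - 3) + ∫(3/(z - 1)) dz.
Step 3. Evaluate the standard form [assuming z > 1]: now 3*log(z - 3) + 3*log(z - 1).
Answer: 3*log(z - 3) + 3*log(z - 1).


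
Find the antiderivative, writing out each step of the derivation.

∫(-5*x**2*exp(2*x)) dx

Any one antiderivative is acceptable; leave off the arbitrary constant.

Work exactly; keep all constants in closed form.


Step 1. Integrate ∫(-5*x**2*exp(2*x)) dx by parts with u = x**2, dv = (-5*exp(2*x)) dx, so v = -5*exp(2*x)/2: now -5*x**2*exp(2*x)/2 + ∫(5*x*exp(2*x)) dx.
Step 2. Integrate ∫(5*x*exp(2*x)) dx by parts with u = x, dv = (5*exp(2*x)) dx, so v = 5*exp(2*x)/2: now -5*x**2*exp(2*x)/2 + 5*x*exp(2*x)/2 + ∫(-5*exp(2*x)/2) dx.
Step 3. Evaluate the standard form: now -5*x**2*exp(2*x)/2 + 5*x*exp(2*x)/2 - 5*exp(2*x)/4.
Answer: -5*x**2*exp(2*x)/2 + 5*x*exp(2*x)/2 - 5*exp(2*x)/4.


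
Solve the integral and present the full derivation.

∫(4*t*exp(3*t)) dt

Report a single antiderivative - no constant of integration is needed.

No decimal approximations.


Step 1. Integrate ∫(4*t*exp(3*t)) dt by parts with u = t, dv = (4*exp(3*t)) dt, so v = 4*exp(3*t)/3: now 4*t*exp(3*t)/3 + ∫(-4*exp(3*t)/3) dt.
Step 2. Evaluate the standard form: now 4*t*exp(3*t)/3 - 4*exp(3*t)/9.
Answer: 4*t*exp(3*t)/3 - 4*exp(3*t)/9.


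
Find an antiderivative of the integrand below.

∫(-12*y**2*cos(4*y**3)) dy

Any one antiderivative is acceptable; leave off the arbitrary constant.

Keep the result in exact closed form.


Answer: -sin(4*y**3).


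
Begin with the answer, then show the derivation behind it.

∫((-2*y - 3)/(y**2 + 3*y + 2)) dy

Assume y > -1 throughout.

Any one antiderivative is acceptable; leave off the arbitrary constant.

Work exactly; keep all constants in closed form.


The answer is -log(y + 1) - log(y + 2).
Step 1. Decompose ∫((-2*y - 3)/(y**2 + 3*y + 2)) dy by partial fractions, (-2*y - 3)/(y**2 + 3*y + 2) = -1/(y + 2) - 1/(y + 1): now ∫(-1/(y + 1)) dy + ∫(-1/(y + 2)) dy.
Step 2. Evaluate the standard form [assuming y > -2]: now -log(y + 2) + ∫(-1/(y + 1)) dy.
Step 3. Evaluate the standard form [assuming y > -1]: now -log(y + 1) - log(y + 2).
Answer: -log(y + 1) - log(y + 2).


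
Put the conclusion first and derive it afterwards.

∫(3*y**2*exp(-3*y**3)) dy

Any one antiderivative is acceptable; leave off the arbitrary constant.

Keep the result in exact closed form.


The answer is -exp(-3*y**3)/3.
Step 1. Substitute u = y**3, turning ∫(3*y**2*exp(-3*y**3)) dy into ∫(exp(-3*u)) du: now ∫(exp(-3*u)) du.
Step 2. Evaluate the standard form: now -exp(-3*u)/3.
Step 3. Substitute back u = y**3: now -exp(-3*y**3)/3.
Answer: -exp(-3*y**3)/3.


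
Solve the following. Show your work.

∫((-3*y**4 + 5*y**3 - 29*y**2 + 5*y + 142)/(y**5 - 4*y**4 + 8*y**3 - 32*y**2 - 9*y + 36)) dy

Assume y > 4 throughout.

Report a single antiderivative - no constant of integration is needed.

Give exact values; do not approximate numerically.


Step 1. Decompose ∫((-3*y**4 + 5*y**3 - 29*y**2 + 5*y + 142)/(y**5 - 4*y**4 + 8*y**3 - 32*y**2 - 9*y + 36)) dy by partial fractions, (-3*y**4 + 5*y**3 - 29*y**2 + 5*y + 142)/(y**5 - 4*y**4 + 8*y**3 - 32*y**2 - 9*y + 36) = 4/(y**2 + 9) + 1/(y + 1) - 2/(y - 1) - 2/(y - 4): now ∫(-2/(y - 4)) dy + ∫(-2/(y - 1)) dy + ∫(1/(y + 1)) dy + ∫(4/(y**2 + 9)) dy.
Step 2. Evaluate the standard form [assuming y > 4]: now -2*log(y - 4) + ∫(-2/(y - 1)) dy + ∫(1/(y + 1)) dy + ∫(4/(y**2 + 9)) dy.
Step 3. Evaluate the standard form [assuming y > -1]: now -2*log(y - 4) + log(y + 1) + ∫(-2/(y - 1)) dy + ∫(4/(y**2 + 9)) dy.
Step 4. Evaluate the standard form [assuming y > 1]: now -2*log(y - 4) - 2*log(y - 1) + log(y + 1) + ∫(4/(y**2 + 9)) dy.
Step 5. Evaluate the standard form: now -2*log(y - 4) - 2*log(y - 1) + log(y + 1) + 4*atan(y/3)/3.
Answer: -2*log(y - 4) - 2*log(y - 1) + log(y + 1) + 4*atan(y/3)/3.


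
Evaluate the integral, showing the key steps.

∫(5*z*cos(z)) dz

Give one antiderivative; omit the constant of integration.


Step 1. Integrate ∫(5*z*cos(z)) dz by parts with u = z, dv = (5*cos(z)) dz, so v = 5*sin(z): now 5*z*sin(z) + ∫(-5*sin(z)) dz.
Step 2. Evaluate the standard form: now 5*z*sin(z) + 5*cos(z).
Answer: 5*z*sin(z) + 5*cos(z).


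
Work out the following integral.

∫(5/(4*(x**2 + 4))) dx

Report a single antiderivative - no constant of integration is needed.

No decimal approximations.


Answer: 5*atan(x/2)/8.


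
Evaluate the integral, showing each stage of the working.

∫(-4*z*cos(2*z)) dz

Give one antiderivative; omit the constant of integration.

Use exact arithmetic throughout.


Step 1. Integrate ∫(-4*z*cos(2*z)) dz by parts with u = z, dv = (-4*cos(2*z)) dz, so v = -2*sin(2*z): now -2*z*sin(2*z) + ∫(2*sin(2*z)) dz.
Step 2. Evaluate the standard form: now -2*z*sin(2*z) - cos(2*z).
Answer: -2*z*sin(2*z) - cos(2*z).


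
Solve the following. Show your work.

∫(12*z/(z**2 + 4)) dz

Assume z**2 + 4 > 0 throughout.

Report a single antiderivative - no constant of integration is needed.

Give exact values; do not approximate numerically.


Step 1. Substitute u = z**2 + 4, turning ∫(12*z/(z**2 + 4)) dz into ∫(6/u) du: now ∫(6/u) du.
Step 2. Evaluate the standard form [assuming u > 0]: now 6*log(u).
Step 3. Substitute back u = z**2 + 4: now 6*log(z**2 + 4).
Answer: 6*log(z**2 + 4).


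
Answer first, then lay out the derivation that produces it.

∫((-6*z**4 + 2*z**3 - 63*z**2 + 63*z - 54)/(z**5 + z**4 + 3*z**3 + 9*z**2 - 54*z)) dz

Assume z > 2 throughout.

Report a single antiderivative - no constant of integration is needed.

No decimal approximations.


The answer is log(z) - 2*log(z - 2) - 5*log(z + 3) - atan(z/3).
Step 1. Decompose ∫((-6*z**4 + 2*z**3 - 63*z**2 + 63*z - 54)/(z**5 + z**4 + 3*z**3 + 9*z**2 - 54*z)) dz by partial fractions, (-6*z**4 + 2*z**3 - 63*z**2 + 63*z - 54)/(z**5 + z**4 + 3*z**3 + 9*z**2 - 54*z) = -3/(z**2 + 9) - 5/(z + 3) - 2/(z - 2) + 1/z: now ∫(1/z) dz + ∫(-2/(z - 2)) dz + ∫(-5/(z + 3)) dz + ∫(-3/(z**2 + 9)) dz.
Step 2. Evaluate the standard form [assuming z > -3]: now -5*log(z + 3) + ∫(1/z) dz + ∫(-2/(z - 2)) dz + ∫(-3/(z**2 + 9)) dz.
Step 3. Evaluate the standard form [assuming z > 0]: now log(z) - 5*log(z + 3) + ∫(-2/(z - 2)) dz + ∫(-3/(z**2 + 9)) dz.
Step 4. Evaluate the standard form [assuming z > 2]: now log(z) - 2*log(z - 2) - 5*log(z + 3) + ∫(-3/(z**2 + 9)) dz.
Step 5. Evaluate the standard form: now log(z) - 2*log(z - 2) - 5*log(z + 3) - atan(z/3).
Answer: log(z) - 2*log(z - 2) - 5*log(z + 3) - atan(z/3).


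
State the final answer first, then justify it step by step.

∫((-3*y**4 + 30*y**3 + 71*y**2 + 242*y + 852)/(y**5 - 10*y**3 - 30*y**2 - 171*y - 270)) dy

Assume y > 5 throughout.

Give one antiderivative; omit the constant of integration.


The answer is 3*log(y - 5) - 4*log(y + 2) - 2*log(y + 3) + atan(y/3)/3.
Step 1. Decompose ∫((-3*y**4 + 30*y**3 + 71*y**2 + 242*y + 852)/(y**5 - 10*y**3 - 30*y**2 - 171*y - 270)) dy by partial fractions, (-3*y**4 + 30*y**3 + 71*y**2 + 242*y + 852)/(y**5 - 10*y**3 - 30*y**2 - 171*y - 270) = 1/(y**2 + 9) - 2/(y + 3) - 4/(y + 2) + 3/(y - 5): now ∫(3/(y - 5)) dy + ∫(-4/(y + 2)) dy + ∫(-2/(y + 3)) dy + ∫(1/(y**2 + 9)) dy.
Step 2. Evaluate the standard form [assuming y > -3]: now -2*log(y + 3) + ∫(3/(y - 5)) dy + ∫(-4/(y + 2)) dy + ∫(1/(y**2 + 9)) dy.
Step 3. Evaluate the standard form [assuming y > 5]: now 3*log(y - 5) - 2*log(y + 3) + ∫(-4/(y + 2)) dy + ∫(1/(y**2 + 9)) dy.
Step 4. Evaluate the standard form [assuming y > -2]: now 3*log(y - 5) - 4*log(y + 2) - 2*log(y + 3) + ∫(1/(y**2 + 9)) dy.
Step 5. Evaluate the standard form: now 3*log(y - 5) - 4*log(y + 2) - 2*log(y + 3) + atan(y/3)/3.
Answer: 3*log(y - 5) - 4*log(y + 2) - 2*log(y + 3) + atan(y/3)/3.


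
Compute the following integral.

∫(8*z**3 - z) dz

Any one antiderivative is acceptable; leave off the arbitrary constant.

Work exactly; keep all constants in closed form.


Answer: 2*z**4 - z**2/2.


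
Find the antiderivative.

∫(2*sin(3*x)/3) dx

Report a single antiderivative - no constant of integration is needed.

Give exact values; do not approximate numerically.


Answer: -2*cos(3*x)/9.


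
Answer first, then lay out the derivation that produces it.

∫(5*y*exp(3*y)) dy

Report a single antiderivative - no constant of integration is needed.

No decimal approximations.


The answer is 5*y*exp(3*y)/3 - 5*exp(3*y)/9.
Step 1. Integrate ∫(5*y*exp(3*y)) dy by parts with u = y, dv = (5*exp(3*y)) dy, so v = 5*exp(3*y)/3: now 5*y*exp(3*y)/3 + ∫(-5*exp(3*y)/3) dy.
Step 2. Evaluate the standard form: now 5*y*exp(3*y)/3 - 5*exp(3*y)/9.
Answer: 5*y*exp(3*y)/3 - 5*exp(3*y)/9.


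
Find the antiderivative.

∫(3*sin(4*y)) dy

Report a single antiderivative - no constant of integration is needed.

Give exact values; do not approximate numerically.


Answer: -3*cos(4*y)/4.


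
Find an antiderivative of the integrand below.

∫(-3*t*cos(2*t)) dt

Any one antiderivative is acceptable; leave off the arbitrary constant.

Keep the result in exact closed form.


Answer: -3*t*sin(2*t)/2 - 3*cos(2*t)/4.


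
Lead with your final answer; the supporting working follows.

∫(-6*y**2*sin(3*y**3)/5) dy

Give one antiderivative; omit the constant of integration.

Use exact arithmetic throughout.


The answer is 2*cos(3*y**3)/15.
Step 1. Substitute u = y**3, turning ∫(-6*y**2*sin(3*y**3)/5) dy into ∫(-2*sin(3*u)/5) du: now ∫(-2*sin(3*u)/5) du.
Step 2. Evaluate the standard form: now 2*cos(3*u)/15.
Step 3. Substitute back u = y**3: now 2*cos(3*y**3)/15.
Answer: 2*cos(3*y**3)/15.


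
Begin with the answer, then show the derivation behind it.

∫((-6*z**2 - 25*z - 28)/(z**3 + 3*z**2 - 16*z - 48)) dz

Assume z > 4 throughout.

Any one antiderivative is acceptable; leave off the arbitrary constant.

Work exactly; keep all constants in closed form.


The answer is -4*log(z - 4) + log(z + 3) - 3*log(z + 4).
Step 1. Decompose ∫((-6*z**2 - 25*z - 28)/(z**3 + 3*z**2 - 16*z - 48)) dz by partial fractions, (-6*z**2 - 25*z - 28)/(z**3 + 3*z**2 - 16*z - 48) = -3/(z + 4) + 1/(z + 3) - 4/(z - 4): now ∫(-4/(z - 4)) dz + ∫(1/(z + 3)) dz + ∫(-3/(z + 4)) dz.
Step 2. Evaluate the standard form [assuming z > 4]: now -4*log(z - 4) + ∫(1/(z + 3)) dz + ∫(-3/(z + 4)) dz.
Step 3. Evaluate the standard form [assuming z > -4]: now -4*log(z - 4) - 3*log(z + 4) + ∫(1/(z + 3)) dz.
Step 4. Evaluate the standard form [assuming z > -3]: now -4*log(z - 4) + log(z + 3) - 3*log(z + 4).
Answer: -4*log(z - 4) + log(z + 3) - 3*log(z + 4).


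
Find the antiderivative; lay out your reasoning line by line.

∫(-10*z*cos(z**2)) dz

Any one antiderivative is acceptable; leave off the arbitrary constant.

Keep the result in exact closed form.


Step 1. Substitute u = z**2, turning ∫(-10*z*cos(z**2)) dz into ∫(-5*cos(u)) du: now ∫(-5*cos(u)) du.
Step 2. Evaluate the standard form: now -5*sin(u).
Step 3. Substitute back u = z**2: now -5*sin(z**2).
Answer: -5*sin(z**2).


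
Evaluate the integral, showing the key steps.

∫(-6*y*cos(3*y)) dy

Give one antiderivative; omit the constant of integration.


Step 1. Integrate ∫(-6*y*cos(3*y)) dy by parts with u = y, dv = (-6*cos(3*y)) dy, so v = -2*sin(3*y): now -2*y*sin(3*y) + ∫(2*sin(3*y)) dy.
Step 2. Evaluate the standard form: now -2*y*sin(3*y) - 2*cos(3*y)/3.
Answer: -2*y*sin(3*y) - 2*cos(3*y)/3.


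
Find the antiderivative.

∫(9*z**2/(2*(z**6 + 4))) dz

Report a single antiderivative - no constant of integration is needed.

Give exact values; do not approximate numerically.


Answer: 3*atan(z**3/2)/4.


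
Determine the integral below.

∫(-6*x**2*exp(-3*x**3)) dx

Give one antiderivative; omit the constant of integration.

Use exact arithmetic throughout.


Answer: 2*exp(-3*x**3)/3.


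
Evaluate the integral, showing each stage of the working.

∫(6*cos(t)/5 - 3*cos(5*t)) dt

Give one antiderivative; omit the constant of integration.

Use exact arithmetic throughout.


Step 1. Rewrite: now ∫(6*cos(t)/5) dt + ∫(-3*cos(5*t)) dt.
Step 2. Evaluate the standard form: now -3*sin(5*t)/5 + ∫(6*cos(t)/5) dt.
Step 3. Evaluate the standard form: now 6*sin(t)/5 - 3*sin(5*t)/5.
Answer: 6*sin(t)/5 - 3*sin(5*t)/5.


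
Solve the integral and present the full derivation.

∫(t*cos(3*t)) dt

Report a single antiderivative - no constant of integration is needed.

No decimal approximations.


Step 1. Integrate ∫(t*cos(3*t)) dt by parts with u = t, dv = (cos(3*t)) dt, so v = sin(3*t)/3: now t*sin(3*t)/3 + ∫(-sin(3*t)/3) dt.
Step 2. Evaluate the standard form: now t*sin(3*t)/3 + cos(3*t)/9.
Answer: t*sin(3*t)/3 + cos(3*t)/9.


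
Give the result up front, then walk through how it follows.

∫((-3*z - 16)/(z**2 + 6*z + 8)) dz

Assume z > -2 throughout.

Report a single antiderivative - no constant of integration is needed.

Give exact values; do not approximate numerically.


The answer is -5*log(z + 2) + 2*log(z + 4).
Step 1. Decompose ∫((-3*z - 16)/(z**2 + 6*z + 8)) dz by partial fractions, (-3*z - 16)/(z**2 + 6*z + 8) = 2/(z + 4) - 5/(z + 2): now ∫(-5/(z + 2)) dz + ∫(2/(z + 4)) dz.
Step 2. Evaluate the standard form [assuming z > -4]: now 2*log(z + 4) + ∫(-5/(z + 2)) dz.
Step 3. Evaluate the standard form [assuming z > -2]: now -5*log(z + 2) + 2*log(z + 4).
Answer: -5*log(z + 2) + 2*log(z + 4).
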